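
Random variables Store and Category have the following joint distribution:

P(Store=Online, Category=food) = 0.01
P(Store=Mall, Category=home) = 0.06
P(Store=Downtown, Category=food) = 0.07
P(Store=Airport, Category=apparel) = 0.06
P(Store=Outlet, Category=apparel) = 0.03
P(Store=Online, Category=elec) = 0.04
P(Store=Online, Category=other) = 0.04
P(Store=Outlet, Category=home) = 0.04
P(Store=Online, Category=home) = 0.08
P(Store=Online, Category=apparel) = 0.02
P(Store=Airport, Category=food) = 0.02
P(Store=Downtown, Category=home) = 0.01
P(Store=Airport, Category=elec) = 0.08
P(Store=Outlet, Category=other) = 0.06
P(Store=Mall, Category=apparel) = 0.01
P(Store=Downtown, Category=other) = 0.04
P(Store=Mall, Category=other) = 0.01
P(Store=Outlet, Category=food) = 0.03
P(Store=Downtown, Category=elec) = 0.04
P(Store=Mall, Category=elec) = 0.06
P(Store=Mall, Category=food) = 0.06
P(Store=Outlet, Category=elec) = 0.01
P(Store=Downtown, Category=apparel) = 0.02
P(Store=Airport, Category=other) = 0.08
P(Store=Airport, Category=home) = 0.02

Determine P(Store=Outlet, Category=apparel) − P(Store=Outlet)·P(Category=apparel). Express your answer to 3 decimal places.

0.006

P(Store=Outlet) = 0.03 + 0.03 + 0.01 + 0.04 + 0.06 = 0.17.
P(Category=apparel) = 0.02 + 0.01 + 0.06 + 0.03 + 0.02 = 0.14.
P(Store=Outlet, Category=apparel) − P(Store=Outlet)P(Category=apparel) = 0.03 − 0.17×0.14 = 0.006.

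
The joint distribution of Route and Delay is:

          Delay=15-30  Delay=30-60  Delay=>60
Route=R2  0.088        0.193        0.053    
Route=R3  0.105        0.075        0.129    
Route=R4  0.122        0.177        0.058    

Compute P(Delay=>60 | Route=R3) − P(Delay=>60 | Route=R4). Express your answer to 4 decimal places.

0.2550

P(Route=R3) = 0.105 + 0.075 + 0.129 = 0.309; P(Delay=>60 | Route=R3) = 0.129/0.309 = 0.41748.
P(Route=R4) = 0.122 + 0.177 + 0.058 = 0.357; P(Delay=>60 | Route=R4) = 0.058/0.357 = 0.16246.
Difference = 0.2550.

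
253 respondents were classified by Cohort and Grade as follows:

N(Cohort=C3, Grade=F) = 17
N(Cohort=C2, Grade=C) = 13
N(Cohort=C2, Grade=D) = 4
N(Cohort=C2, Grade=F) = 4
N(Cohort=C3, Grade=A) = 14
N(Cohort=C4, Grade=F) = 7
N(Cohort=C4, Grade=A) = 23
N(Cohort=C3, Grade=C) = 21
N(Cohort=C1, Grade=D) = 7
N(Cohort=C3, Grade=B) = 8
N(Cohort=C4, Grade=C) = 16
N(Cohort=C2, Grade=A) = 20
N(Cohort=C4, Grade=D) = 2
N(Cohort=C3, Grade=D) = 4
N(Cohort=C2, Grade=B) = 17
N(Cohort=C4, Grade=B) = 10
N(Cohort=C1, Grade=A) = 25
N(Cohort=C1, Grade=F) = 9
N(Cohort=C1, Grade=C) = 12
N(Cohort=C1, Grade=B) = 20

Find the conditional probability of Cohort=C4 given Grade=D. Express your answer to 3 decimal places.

0.118

Total with Grade=D: 7 + 4 + 4 + 2 = 17.
P(Cohort=C4 | Grade=D) = 2/17 = 0.118.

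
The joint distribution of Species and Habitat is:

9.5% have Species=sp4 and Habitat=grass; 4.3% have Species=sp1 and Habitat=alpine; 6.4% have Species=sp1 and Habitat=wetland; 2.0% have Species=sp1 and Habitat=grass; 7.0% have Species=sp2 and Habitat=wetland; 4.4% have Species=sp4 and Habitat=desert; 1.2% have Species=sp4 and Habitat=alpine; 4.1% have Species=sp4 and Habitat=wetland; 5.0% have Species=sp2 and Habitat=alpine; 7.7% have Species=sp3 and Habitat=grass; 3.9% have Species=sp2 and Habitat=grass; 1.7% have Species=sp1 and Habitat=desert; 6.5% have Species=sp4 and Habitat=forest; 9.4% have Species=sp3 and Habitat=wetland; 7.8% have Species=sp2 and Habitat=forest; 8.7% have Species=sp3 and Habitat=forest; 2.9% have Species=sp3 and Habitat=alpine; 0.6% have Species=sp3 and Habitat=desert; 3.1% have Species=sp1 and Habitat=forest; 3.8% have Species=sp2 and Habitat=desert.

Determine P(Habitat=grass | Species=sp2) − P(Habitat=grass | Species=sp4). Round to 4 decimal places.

P(Species=sp2) = 0.078 + 0.039 + 0.070 + 0.038 + 0.050 = 0.275; P(Habitat=grass | Species=sp2) = 0.039/0.275 = 0.14182.
P(Species=sp4) = 0.065 + 0.095 + 0.041 + 0.044 + 0.012 = 0.257; P(Habitat=grass | Species=sp4) = 0.095/0.257 = 0.36965.
Difference = -0.2278.

-0.2278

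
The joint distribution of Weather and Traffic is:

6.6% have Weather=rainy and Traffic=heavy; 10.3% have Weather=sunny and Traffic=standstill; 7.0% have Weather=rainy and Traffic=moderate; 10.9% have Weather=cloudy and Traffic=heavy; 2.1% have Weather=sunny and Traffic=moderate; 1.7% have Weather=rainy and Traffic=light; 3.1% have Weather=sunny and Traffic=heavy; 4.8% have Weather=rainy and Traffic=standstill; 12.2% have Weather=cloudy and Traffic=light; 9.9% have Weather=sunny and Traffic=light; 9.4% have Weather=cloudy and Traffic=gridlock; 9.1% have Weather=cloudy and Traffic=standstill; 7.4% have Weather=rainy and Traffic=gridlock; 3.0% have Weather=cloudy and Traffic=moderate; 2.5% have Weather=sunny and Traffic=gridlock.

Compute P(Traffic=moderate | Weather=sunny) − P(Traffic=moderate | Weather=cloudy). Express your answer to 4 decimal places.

P(Weather=sunny) = 0.099 + 0.021 + 0.031 + 0.025 + 0.103 = 0.279; P(Traffic=moderate | Weather=sunny) = 0.021/0.279 = 0.07527.
P(Weather=cloudy) = 0.122 + 0.030 + 0.109 + 0.094 + 0.091 = 0.446; P(Traffic=moderate | Weather=cloudy) = 0.030/0.446 = 0.06726.
Difference = 0.0080.

0.0080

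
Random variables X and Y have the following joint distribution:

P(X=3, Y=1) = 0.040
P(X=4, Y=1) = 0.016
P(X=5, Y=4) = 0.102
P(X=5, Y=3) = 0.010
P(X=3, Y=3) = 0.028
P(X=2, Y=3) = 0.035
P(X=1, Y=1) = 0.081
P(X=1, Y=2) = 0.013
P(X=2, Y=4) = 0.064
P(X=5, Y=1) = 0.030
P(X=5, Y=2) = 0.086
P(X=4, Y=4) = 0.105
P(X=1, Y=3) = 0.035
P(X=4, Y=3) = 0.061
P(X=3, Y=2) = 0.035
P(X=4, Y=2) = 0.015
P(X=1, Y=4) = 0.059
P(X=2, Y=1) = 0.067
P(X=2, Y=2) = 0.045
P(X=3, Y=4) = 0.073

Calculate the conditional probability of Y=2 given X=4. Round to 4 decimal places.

0.0761

P(X=4) = 0.016 + 0.015 + 0.061 + 0.105 = 0.197.
P(Y=2 | X=4) = 0.015/0.197 = 0.0761.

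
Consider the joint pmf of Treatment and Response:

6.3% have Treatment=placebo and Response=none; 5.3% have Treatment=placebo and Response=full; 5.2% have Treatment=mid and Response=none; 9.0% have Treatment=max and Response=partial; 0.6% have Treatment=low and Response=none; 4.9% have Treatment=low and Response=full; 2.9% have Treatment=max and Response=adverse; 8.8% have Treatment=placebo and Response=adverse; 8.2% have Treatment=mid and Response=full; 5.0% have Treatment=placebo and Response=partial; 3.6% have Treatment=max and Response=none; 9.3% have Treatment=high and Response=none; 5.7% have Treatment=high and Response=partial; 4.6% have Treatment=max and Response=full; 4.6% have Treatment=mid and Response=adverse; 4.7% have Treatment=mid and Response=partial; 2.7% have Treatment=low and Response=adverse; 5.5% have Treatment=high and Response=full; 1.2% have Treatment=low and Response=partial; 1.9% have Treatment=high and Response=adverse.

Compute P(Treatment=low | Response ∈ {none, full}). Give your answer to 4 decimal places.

0.1028

P(Response=none) = 0.063 + 0.006 + 0.052 + 0.093 + 0.036 = 0.250.
P(Response=full) = 0.053 + 0.049 + 0.082 + 0.055 + 0.046 = 0.285.
P(Response ∈ {none, full}) = 0.250 + 0.285 = 0.535; P(Treatment=low, Response ∈ {none, full}) = 0.006 + 0.049 = 0.055.
P(Treatment=low | Response ∈ {none, full}) = 0.055/0.535 = 0.1028.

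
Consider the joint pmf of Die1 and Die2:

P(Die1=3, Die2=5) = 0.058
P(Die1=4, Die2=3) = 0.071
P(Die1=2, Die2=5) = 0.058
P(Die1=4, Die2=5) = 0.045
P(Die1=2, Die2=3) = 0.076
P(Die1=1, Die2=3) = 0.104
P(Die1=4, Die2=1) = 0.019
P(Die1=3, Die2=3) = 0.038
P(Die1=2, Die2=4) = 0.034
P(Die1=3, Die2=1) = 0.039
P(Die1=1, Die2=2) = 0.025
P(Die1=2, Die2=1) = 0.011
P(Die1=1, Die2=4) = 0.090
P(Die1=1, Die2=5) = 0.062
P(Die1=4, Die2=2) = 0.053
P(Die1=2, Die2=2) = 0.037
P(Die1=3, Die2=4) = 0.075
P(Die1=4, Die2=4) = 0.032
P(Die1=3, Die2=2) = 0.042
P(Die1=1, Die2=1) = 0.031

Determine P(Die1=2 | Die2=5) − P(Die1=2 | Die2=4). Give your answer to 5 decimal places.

0.11290

P(Die2=5) = 0.062 + 0.058 + 0.058 + 0.045 = 0.223; P(Die1=2 | Die2=5) = 0.058/0.223 = 0.260090.
P(Die2=4) = 0.090 + 0.034 + 0.075 + 0.032 = 0.231; P(Die1=2 | Die2=4) = 0.034/0.231 = 0.147186.
Difference = 0.11290.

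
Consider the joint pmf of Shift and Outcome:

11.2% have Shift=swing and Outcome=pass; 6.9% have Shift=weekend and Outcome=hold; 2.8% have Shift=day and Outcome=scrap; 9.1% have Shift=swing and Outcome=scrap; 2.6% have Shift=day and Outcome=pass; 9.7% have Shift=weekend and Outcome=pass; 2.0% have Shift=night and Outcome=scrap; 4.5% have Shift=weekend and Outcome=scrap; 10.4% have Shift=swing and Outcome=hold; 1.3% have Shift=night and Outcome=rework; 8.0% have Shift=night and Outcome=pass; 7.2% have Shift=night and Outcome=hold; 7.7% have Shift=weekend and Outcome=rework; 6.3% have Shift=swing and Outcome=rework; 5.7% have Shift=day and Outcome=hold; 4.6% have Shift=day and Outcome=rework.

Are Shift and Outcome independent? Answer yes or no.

no

P(Shift=night) = 0.185 and P(Outcome=rework) = 0.199, so their product is 0.03682, but P(Shift=night, Outcome=rework) = 0.013. Since these differ, Shift and Outcome are not independent.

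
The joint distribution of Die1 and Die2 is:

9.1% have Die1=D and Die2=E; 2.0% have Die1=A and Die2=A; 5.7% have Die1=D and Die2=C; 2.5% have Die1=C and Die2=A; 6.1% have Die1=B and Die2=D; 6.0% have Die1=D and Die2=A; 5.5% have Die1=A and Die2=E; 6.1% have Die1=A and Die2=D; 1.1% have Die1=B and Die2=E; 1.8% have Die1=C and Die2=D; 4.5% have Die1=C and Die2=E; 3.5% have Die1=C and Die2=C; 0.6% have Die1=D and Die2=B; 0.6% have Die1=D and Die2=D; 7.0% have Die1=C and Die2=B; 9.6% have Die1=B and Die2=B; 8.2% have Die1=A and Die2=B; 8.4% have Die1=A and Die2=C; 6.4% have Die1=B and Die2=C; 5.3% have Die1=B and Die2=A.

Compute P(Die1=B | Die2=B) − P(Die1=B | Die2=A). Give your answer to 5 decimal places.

0.04251

P(Die2=B) = 0.082 + 0.096 + 0.070 + 0.006 = 0.254; P(Die1=B | Die2=B) = 0.096/0.254 = 0.377953.
P(Die2=A) = 0.020 + 0.053 + 0.025 + 0.060 = 0.158; P(Die1=B | Die2=A) = 0.053/0.158 = 0.335443.
Difference = 0.04251.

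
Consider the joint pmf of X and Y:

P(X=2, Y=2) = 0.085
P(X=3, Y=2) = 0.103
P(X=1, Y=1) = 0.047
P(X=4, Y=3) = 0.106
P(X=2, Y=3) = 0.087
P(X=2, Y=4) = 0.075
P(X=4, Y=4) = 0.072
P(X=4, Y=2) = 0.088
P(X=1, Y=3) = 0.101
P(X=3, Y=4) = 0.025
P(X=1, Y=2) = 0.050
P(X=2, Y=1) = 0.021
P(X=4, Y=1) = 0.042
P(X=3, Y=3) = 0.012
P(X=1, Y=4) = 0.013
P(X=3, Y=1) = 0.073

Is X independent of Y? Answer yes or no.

P(X=3) = 0.213 and P(Y=3) = 0.306, so their product is 0.06518, but P(X=3, Y=3) = 0.012. Since these differ, X and Y are not independent.

no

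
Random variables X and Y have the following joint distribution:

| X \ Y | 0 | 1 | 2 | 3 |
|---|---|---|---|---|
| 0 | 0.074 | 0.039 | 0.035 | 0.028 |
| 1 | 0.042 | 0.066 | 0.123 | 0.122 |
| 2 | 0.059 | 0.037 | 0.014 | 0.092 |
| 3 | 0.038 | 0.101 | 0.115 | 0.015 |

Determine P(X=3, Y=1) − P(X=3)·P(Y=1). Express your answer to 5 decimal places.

P(X=3) = 0.038 + 0.101 + 0.115 + 0.015 = 0.269.
P(Y=1) = 0.039 + 0.066 + 0.037 + 0.101 = 0.243.
P(X=3, Y=1) − P(X=3)P(Y=1) = 0.101 − 0.269×0.243 = 0.03563.

0.03563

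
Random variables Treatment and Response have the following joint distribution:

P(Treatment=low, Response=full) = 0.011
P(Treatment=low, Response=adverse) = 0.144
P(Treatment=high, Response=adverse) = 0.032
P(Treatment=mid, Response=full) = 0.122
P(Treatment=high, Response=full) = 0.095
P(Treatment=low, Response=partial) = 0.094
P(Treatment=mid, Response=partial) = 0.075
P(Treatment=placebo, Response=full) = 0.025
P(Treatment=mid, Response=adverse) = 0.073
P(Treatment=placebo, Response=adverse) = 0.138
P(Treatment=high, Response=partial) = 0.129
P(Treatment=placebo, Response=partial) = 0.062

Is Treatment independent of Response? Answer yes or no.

P(Treatment=high) = 0.256 and P(Response=adverse) = 0.387, so their product is 0.09907, but P(Treatment=high, Response=adverse) = 0.032. Since these differ, Treatment and Response are not independent.

no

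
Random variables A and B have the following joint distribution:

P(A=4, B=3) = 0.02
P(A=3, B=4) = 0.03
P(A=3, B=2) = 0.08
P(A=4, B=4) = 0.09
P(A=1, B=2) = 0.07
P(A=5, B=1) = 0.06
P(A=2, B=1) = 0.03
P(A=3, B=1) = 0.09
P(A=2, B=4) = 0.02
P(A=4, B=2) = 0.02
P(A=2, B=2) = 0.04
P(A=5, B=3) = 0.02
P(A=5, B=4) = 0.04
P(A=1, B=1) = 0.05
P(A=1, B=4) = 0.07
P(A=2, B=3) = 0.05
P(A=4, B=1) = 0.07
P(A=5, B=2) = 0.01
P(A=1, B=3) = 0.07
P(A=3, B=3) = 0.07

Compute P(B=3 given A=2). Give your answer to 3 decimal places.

P(A=2) = 0.03 + 0.04 + 0.05 + 0.02 = 0.14.
P(B=3 | A=2) = 0.05/0.14 = 0.357.

0.357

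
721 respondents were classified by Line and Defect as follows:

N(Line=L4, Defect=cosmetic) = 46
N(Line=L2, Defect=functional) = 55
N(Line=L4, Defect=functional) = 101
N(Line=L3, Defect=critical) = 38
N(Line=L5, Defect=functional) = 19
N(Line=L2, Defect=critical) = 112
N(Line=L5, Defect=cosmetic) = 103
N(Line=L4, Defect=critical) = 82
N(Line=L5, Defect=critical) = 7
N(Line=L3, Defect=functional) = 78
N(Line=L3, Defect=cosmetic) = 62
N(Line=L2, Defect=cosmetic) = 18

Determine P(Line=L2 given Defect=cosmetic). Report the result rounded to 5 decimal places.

0.07860

Total with Defect=cosmetic: 18 + 62 + 46 + 103 = 229.
P(Line=L2 | Defect=cosmetic) = 18/229 = 0.07860.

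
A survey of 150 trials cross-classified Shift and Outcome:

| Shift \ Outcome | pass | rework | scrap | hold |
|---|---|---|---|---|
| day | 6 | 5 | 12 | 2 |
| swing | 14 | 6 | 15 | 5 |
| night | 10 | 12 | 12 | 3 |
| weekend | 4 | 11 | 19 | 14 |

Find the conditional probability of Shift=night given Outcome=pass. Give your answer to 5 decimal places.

0.29412

Total with Outcome=pass: 6 + 14 + 10 + 4 = 34.
P(Shift=night | Outcome=pass) = 10/34 = 0.29412.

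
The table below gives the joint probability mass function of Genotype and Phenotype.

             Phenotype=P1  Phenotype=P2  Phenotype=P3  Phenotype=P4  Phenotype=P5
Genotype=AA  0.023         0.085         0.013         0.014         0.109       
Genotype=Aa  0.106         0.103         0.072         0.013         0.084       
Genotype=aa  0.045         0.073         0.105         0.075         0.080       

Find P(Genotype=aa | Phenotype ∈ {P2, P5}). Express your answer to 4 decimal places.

0.2865

P(Phenotype=P2) = 0.085 + 0.103 + 0.073 = 0.261.
P(Phenotype=P5) = 0.109 + 0.084 + 0.080 = 0.273.
P(Phenotype ∈ {P2, P5}) = 0.261 + 0.273 = 0.534; P(Genotype=aa, Phenotype ∈ {P2, P5}) = 0.073 + 0.080 = 0.153.
P(Genotype=aa | Phenotype ∈ {P2, P5}) = 0.153/0.534 = 0.2865.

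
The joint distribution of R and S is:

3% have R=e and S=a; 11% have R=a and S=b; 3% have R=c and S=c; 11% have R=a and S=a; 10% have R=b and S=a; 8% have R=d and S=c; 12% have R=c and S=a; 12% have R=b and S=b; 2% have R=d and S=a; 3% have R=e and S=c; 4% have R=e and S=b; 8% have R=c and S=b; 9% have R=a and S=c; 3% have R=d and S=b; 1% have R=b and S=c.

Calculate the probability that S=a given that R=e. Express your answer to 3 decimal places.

P(R=e) = 0.03 + 0.04 + 0.03 = 0.10.
P(S=a | R=e) = 0.03/0.10 = 0.300.

0.300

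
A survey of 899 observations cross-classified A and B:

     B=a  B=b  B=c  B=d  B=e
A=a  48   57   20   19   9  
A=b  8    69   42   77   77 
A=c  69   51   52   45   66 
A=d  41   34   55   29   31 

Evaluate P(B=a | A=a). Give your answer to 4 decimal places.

0.3137

Total with A=a: 48 + 57 + 20 + 19 + 9 = 153.
P(B=a | A=a) = 48/153 = 0.3137.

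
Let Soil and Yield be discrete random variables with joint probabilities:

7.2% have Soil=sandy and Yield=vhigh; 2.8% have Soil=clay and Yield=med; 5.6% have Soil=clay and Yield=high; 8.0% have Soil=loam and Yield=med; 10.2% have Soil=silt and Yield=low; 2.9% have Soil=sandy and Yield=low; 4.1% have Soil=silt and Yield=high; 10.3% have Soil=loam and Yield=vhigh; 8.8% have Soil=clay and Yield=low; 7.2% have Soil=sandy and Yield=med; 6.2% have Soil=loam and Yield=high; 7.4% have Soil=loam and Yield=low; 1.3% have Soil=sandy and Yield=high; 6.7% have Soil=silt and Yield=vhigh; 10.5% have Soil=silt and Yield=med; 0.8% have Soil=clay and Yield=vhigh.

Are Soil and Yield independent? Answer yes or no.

no

P(Soil=clay) = 0.180 and P(Yield=vhigh) = 0.250, so their product is 0.04500, but P(Soil=clay, Yield=vhigh) = 0.008. Since these differ, Soil and Yield are not independent.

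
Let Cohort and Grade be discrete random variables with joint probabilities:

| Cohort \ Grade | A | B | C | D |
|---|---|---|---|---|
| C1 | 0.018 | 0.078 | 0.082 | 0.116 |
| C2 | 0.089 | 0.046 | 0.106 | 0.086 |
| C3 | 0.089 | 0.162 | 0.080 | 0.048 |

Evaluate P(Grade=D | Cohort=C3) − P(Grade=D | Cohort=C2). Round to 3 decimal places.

-0.136

P(Cohort=C3) = 0.089 + 0.162 + 0.080 + 0.048 = 0.379; P(Grade=D | Cohort=C3) = 0.048/0.379 = 0.1266.
P(Cohort=C2) = 0.089 + 0.046 + 0.106 + 0.086 = 0.327; P(Grade=D | Cohort=C2) = 0.086/0.327 = 0.2630.
Difference = -0.136.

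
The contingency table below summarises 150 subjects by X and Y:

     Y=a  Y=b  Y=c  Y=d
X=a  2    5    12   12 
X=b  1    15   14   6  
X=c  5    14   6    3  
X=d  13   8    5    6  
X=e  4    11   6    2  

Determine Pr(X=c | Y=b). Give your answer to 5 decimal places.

0.26415

Total with Y=b: 5 + 15 + 14 + 8 + 11 = 53.
P(X=c | Y=b) = 14/53 = 0.26415.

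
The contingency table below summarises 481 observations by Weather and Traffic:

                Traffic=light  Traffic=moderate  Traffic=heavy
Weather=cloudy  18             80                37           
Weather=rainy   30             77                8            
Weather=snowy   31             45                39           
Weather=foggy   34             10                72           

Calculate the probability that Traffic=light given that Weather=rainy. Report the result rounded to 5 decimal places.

Total with Weather=rainy: 30 + 77 + 8 = 115.
P(Traffic=light | Weather=rainy) = 30/115 = 0.26087.

0.26087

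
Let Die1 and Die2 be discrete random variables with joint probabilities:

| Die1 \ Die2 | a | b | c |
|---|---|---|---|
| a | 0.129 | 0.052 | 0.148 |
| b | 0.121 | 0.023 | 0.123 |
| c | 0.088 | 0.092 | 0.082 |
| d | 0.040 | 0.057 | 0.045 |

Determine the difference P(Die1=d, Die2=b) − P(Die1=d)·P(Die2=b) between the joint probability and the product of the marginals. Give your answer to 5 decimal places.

P(Die1=d) = 0.040 + 0.057 + 0.045 = 0.142.
P(Die2=b) = 0.052 + 0.023 + 0.092 + 0.057 = 0.224.
P(Die1=d, Die2=b) − P(Die1=d)P(Die2=b) = 0.057 − 0.142×0.224 = 0.02519.

0.02519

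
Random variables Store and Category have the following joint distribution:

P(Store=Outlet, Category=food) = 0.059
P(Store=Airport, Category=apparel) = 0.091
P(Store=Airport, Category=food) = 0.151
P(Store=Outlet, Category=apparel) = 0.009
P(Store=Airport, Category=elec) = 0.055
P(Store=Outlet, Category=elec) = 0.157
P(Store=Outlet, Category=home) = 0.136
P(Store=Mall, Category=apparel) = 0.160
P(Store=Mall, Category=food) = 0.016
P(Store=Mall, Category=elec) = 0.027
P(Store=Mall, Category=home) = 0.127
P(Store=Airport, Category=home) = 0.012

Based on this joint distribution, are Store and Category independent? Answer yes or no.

no

P(Store=Outlet) = 0.361 and P(Category=apparel) = 0.260, so their product is 0.09386, but P(Store=Outlet, Category=apparel) = 0.009. Since these differ, Store and Category are not independent.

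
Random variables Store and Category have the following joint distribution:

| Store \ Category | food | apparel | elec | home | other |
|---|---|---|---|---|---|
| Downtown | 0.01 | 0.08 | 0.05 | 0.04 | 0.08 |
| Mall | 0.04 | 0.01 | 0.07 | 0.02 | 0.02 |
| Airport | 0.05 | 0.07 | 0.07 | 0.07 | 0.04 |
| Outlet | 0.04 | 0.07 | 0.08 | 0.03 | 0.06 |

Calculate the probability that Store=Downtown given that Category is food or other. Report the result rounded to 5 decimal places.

P(Category=food) = 0.01 + 0.04 + 0.05 + 0.04 = 0.14.
P(Category=other) = 0.08 + 0.02 + 0.04 + 0.06 = 0.20.
P(Category ∈ {food, other}) = 0.14 + 0.20 = 0.34; P(Store=Downtown, Category ∈ {food, other}) = 0.01 + 0.08 = 0.09.
P(Store=Downtown | Category ∈ {food, other}) = 0.09/0.34 = 0.26471.

0.26471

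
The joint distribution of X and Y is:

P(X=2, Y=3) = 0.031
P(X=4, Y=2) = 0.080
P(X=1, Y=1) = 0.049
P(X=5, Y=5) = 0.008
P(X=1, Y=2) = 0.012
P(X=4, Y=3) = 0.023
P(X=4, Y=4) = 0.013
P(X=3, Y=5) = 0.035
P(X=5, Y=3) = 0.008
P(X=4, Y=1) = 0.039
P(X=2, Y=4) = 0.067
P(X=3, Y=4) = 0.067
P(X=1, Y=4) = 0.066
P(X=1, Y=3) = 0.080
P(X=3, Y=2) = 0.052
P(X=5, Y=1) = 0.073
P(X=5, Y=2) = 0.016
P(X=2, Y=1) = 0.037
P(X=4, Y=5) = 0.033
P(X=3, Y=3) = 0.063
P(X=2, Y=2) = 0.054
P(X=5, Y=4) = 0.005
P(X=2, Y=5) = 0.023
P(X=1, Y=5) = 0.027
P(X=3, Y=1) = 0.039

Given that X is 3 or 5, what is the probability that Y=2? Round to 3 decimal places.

P(X=3) = 0.039 + 0.052 + 0.063 + 0.067 + 0.035 = 0.256.
P(X=5) = 0.073 + 0.016 + 0.008 + 0.005 + 0.008 = 0.110.
P(X ∈ {3, 5}) = 0.256 + 0.110 = 0.366; P(Y=2, X ∈ {3, 5}) = 0.052 + 0.016 = 0.068.
P(Y=2 | X ∈ {3, 5}) = 0.068/0.366 = 0.186.

0.186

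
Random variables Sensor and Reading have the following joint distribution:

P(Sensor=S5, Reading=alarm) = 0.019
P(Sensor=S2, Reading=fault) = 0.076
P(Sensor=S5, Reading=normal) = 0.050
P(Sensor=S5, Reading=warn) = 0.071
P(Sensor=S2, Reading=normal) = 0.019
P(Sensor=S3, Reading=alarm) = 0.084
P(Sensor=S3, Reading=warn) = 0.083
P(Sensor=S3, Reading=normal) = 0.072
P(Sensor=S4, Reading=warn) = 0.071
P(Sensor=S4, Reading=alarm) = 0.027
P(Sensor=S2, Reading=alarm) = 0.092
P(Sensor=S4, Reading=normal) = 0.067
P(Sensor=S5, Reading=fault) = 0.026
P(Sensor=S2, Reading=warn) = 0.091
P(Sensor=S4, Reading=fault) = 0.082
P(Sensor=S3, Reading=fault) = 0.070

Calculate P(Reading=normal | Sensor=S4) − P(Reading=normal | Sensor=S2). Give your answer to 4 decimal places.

0.2029

P(Sensor=S4) = 0.067 + 0.071 + 0.027 + 0.082 = 0.247; P(Reading=normal | Sensor=S4) = 0.067/0.247 = 0.27126.
P(Sensor=S2) = 0.019 + 0.091 + 0.092 + 0.076 = 0.278; P(Reading=normal | Sensor=S2) = 0.019/0.278 = 0.06835.
Difference = 0.2029.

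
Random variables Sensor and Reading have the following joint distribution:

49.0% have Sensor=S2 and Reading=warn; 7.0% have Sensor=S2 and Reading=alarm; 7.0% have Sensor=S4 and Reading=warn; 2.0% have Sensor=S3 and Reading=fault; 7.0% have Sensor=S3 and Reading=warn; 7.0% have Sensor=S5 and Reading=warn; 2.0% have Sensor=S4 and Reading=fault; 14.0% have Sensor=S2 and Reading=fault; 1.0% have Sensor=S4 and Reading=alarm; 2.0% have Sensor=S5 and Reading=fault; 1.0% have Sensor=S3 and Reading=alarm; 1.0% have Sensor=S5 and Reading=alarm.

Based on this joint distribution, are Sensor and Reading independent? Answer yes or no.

Every cell satisfies P(Sensor,Reading) = P(Sensor)·P(Reading). For instance P(Sensor=S3) = 0.100, P(Reading=warn) = 0.700, and 0.100×0.700 = 0.070 matches the joint entry. So Sensor and Reading are independent.

yes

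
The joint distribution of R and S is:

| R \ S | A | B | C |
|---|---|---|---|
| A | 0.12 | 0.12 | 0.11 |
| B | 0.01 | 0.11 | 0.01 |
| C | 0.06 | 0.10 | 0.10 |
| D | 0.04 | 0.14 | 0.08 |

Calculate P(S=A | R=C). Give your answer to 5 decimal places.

0.23077

P(R=C) = 0.06 + 0.10 + 0.10 = 0.26.
P(S=A | R=C) = 0.06/0.26 = 0.23077.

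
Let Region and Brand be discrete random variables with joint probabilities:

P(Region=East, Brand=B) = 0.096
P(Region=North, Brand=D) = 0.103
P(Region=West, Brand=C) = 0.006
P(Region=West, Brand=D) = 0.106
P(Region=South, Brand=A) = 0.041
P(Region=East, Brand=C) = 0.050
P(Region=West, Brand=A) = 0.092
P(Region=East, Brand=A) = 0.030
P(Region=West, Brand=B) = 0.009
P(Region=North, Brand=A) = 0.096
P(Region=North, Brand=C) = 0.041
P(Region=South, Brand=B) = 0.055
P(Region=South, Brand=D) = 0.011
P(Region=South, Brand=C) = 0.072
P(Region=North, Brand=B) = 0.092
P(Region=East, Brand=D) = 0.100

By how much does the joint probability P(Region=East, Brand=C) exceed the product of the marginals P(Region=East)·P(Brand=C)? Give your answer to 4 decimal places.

0.0034

P(Region=East) = 0.030 + 0.096 + 0.050 + 0.100 = 0.276.
P(Brand=C) = 0.041 + 0.072 + 0.050 + 0.006 = 0.169.
P(Region=East, Brand=C) − P(Region=East)P(Brand=C) = 0.050 − 0.276×0.169 = 0.0034.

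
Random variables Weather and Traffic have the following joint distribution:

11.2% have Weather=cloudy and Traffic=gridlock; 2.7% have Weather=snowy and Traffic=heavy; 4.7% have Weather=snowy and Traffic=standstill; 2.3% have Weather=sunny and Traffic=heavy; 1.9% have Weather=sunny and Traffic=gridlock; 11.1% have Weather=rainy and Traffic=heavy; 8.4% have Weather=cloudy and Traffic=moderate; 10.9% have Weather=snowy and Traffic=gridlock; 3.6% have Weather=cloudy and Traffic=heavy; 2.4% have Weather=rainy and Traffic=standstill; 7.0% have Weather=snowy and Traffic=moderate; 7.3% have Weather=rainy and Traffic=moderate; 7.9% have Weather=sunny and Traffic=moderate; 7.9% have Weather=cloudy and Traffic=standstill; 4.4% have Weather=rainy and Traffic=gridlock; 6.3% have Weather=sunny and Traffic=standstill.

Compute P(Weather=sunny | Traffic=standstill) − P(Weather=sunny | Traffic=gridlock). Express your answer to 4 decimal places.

0.2289

P(Traffic=standstill) = 0.063 + 0.079 + 0.024 + 0.047 = 0.213; P(Weather=sunny | Traffic=standstill) = 0.063/0.213 = 0.29577.
P(Traffic=gridlock) = 0.019 + 0.112 + 0.044 + 0.109 = 0.284; P(Weather=sunny | Traffic=gridlock) = 0.019/0.284 = 0.06690.
Difference = 0.2289.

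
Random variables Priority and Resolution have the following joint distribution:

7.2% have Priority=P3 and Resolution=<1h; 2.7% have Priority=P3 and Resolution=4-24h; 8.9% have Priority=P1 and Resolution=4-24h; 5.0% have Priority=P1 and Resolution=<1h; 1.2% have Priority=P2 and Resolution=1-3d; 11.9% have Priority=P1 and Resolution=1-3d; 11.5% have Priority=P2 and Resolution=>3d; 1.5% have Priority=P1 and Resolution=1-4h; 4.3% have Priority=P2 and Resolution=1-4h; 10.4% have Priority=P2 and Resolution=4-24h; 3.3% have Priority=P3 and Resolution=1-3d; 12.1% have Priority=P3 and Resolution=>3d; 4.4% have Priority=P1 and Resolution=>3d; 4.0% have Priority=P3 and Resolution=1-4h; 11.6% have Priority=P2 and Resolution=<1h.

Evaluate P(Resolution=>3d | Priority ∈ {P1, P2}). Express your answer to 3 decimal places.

0.225

P(Priority=P1) = 0.050 + 0.015 + 0.089 + 0.119 + 0.044 = 0.317.
P(Priority=P2) = 0.116 + 0.043 + 0.104 + 0.012 + 0.115 = 0.390.
P(Priority ∈ {P1, P2}) = 0.317 + 0.390 = 0.707; P(Resolution=>3d, Priority ∈ {P1, P2}) = 0.044 + 0.115 = 0.159.
P(Resolution=>3d | Priority ∈ {P1, P2}) = 0.159/0.707 = 0.225.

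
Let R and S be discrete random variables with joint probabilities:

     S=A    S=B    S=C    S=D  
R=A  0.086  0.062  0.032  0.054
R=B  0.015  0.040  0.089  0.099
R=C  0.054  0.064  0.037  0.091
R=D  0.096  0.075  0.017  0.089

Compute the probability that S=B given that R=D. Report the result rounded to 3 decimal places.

0.271

P(R=D) = 0.096 + 0.075 + 0.017 + 0.089 = 0.277.
P(S=B | R=D) = 0.075/0.277 = 0.271.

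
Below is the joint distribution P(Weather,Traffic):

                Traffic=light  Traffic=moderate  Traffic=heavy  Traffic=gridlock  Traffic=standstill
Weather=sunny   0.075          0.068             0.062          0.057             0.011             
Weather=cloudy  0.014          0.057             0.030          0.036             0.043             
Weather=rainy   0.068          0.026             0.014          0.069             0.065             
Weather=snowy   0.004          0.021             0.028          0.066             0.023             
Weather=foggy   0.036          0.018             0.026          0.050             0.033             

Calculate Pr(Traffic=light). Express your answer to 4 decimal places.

0.1970

P(Traffic=light) = 0.075 + 0.014 + 0.068 + 0.004 + 0.036 = 0.197.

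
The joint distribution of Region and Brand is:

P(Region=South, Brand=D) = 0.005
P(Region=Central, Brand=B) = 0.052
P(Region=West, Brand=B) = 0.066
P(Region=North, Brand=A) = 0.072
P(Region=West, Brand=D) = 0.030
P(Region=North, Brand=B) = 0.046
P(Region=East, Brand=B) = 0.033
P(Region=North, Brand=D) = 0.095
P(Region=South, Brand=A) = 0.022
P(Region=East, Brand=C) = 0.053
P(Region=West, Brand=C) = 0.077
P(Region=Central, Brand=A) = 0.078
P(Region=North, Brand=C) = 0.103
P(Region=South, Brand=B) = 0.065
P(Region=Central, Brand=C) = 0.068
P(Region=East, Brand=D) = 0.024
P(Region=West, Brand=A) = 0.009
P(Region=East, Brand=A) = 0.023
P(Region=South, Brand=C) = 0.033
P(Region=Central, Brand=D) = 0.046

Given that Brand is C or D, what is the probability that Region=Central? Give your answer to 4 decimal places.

P(Brand=C) = 0.103 + 0.033 + 0.053 + 0.077 + 0.068 = 0.334.
P(Brand=D) = 0.095 + 0.005 + 0.024 + 0.030 + 0.046 = 0.200.
P(Brand ∈ {C, D}) = 0.334 + 0.200 = 0.534; P(Region=Central, Brand ∈ {C, D}) = 0.068 + 0.046 = 0.114.
P(Region=Central | Brand ∈ {C, D}) = 0.114/0.534 = 0.2135.

0.2135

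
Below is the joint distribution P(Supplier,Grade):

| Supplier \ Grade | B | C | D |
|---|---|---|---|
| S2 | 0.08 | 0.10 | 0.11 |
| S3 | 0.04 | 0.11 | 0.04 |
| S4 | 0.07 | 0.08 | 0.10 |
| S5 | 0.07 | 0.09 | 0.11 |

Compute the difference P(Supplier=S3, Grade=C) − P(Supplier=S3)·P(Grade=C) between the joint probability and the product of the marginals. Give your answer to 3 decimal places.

P(Supplier=S3) = 0.04 + 0.11 + 0.04 = 0.19.
P(Grade=C) = 0.10 + 0.11 + 0.08 + 0.09 = 0.38.
P(Supplier=S3, Grade=C) − P(Supplier=S3)P(Grade=C) = 0.11 − 0.19×0.38 = 0.038.

0.038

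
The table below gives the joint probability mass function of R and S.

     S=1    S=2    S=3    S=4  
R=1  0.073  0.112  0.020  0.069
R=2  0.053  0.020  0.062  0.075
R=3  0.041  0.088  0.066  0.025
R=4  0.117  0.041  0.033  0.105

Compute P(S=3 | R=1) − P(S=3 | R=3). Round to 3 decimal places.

P(R=1) = 0.073 + 0.112 + 0.020 + 0.069 = 0.274; P(S=3 | R=1) = 0.020/0.274 = 0.0730.
P(R=3) = 0.041 + 0.088 + 0.066 + 0.025 = 0.220; P(S=3 | R=3) = 0.066/0.220 = 0.3000.
Difference = -0.227.

-0.227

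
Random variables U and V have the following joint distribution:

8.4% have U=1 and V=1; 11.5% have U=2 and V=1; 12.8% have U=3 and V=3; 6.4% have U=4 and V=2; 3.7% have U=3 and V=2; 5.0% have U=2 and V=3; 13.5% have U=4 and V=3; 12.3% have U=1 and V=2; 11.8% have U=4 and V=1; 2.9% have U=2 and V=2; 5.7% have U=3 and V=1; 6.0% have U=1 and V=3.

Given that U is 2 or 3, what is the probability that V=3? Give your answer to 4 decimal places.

P(U=2) = 0.115 + 0.029 + 0.050 = 0.194.
P(U=3) = 0.057 + 0.037 + 0.128 = 0.222.
P(U ∈ {2, 3}) = 0.194 + 0.222 = 0.416; P(V=3, U ∈ {2, 3}) = 0.050 + 0.128 = 0.178.
P(V=3 | U ∈ {2, 3}) = 0.178/0.416 = 0.4279.

0.4279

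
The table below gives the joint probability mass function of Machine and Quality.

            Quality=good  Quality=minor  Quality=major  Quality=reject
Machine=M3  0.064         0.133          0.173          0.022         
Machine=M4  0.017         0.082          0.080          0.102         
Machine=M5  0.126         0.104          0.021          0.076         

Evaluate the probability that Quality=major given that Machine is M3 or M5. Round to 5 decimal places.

P(Machine=M3) = 0.064 + 0.133 + 0.173 + 0.022 = 0.392.
P(Machine=M5) = 0.126 + 0.104 + 0.021 + 0.076 = 0.327.
P(Machine ∈ {M3, M5}) = 0.392 + 0.327 = 0.719; P(Quality=major, Machine ∈ {M3, M5}) = 0.173 + 0.021 = 0.194.
P(Quality=major | Machine ∈ {M3, M5}) = 0.194/0.719 = 0.26982.

0.26982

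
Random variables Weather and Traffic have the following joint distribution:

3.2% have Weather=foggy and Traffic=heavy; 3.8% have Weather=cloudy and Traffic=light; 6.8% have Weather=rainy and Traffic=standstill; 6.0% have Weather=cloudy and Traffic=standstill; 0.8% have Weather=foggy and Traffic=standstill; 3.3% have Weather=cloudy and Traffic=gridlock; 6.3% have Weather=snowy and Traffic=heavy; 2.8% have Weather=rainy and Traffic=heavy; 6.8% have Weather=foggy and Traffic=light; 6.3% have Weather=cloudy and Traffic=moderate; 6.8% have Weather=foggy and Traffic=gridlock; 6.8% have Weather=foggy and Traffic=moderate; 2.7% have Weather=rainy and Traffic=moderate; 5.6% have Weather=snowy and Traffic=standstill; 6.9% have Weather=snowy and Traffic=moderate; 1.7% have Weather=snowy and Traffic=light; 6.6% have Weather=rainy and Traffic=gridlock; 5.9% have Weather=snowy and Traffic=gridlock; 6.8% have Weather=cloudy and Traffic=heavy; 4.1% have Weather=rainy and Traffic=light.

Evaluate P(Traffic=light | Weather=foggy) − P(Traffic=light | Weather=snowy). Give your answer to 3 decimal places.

P(Weather=foggy) = 0.068 + 0.068 + 0.032 + 0.068 + 0.008 = 0.244; P(Traffic=light | Weather=foggy) = 0.068/0.244 = 0.2787.
P(Weather=snowy) = 0.017 + 0.069 + 0.063 + 0.059 + 0.056 = 0.264; P(Traffic=light | Weather=snowy) = 0.017/0.264 = 0.0644.
Difference = 0.214.

0.214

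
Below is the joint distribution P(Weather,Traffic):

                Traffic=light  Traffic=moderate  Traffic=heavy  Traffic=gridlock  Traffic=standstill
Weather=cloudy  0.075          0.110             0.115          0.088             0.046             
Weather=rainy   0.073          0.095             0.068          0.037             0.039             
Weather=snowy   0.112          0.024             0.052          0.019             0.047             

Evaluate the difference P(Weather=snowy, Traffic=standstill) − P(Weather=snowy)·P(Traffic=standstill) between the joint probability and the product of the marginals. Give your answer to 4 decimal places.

0.0135

P(Weather=snowy) = 0.112 + 0.024 + 0.052 + 0.019 + 0.047 = 0.254.
P(Traffic=standstill) = 0.046 + 0.039 + 0.047 = 0.132.
P(Weather=snowy, Traffic=standstill) − P(Weather=snowy)P(Traffic=standstill) = 0.047 − 0.254×0.132 = 0.0135.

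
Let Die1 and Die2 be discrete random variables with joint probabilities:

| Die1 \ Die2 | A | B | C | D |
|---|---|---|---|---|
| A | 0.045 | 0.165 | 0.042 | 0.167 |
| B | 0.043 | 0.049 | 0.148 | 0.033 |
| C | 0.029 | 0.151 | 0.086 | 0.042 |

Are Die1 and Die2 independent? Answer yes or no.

no

P(Die1=A) = 0.419 and P(Die2=C) = 0.276, so their product is 0.11564, but P(Die1=A, Die2=C) = 0.042. Since these differ, Die1 and Die2 are not independent.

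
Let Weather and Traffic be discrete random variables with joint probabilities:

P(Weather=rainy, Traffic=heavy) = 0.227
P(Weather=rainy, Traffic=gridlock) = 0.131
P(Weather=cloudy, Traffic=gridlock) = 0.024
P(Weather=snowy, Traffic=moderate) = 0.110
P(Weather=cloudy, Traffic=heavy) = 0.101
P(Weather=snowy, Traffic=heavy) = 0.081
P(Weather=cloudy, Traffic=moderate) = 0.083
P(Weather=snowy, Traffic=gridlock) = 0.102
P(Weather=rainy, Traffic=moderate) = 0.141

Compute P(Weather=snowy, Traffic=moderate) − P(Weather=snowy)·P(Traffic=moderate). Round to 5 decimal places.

P(Weather=snowy) = 0.110 + 0.081 + 0.102 = 0.293.
P(Traffic=moderate) = 0.083 + 0.141 + 0.110 = 0.334.
P(Weather=snowy, Traffic=moderate) − P(Weather=snowy)P(Traffic=moderate) = 0.110 − 0.293×0.334 = 0.01214.

0.01214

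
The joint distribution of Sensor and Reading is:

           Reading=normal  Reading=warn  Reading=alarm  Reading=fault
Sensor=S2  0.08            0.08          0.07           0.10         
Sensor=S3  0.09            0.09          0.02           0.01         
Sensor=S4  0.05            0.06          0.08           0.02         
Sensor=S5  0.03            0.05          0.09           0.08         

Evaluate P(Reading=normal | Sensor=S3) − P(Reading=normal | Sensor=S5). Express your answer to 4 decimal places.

0.3086

P(Sensor=S3) = 0.09 + 0.09 + 0.02 + 0.01 = 0.21; P(Reading=normal | Sensor=S3) = 0.09/0.21 = 0.42857.
P(Sensor=S5) = 0.03 + 0.05 + 0.09 + 0.08 = 0.25; P(Reading=normal | Sensor=S5) = 0.03/0.25 = 0.12000.
Difference = 0.3086.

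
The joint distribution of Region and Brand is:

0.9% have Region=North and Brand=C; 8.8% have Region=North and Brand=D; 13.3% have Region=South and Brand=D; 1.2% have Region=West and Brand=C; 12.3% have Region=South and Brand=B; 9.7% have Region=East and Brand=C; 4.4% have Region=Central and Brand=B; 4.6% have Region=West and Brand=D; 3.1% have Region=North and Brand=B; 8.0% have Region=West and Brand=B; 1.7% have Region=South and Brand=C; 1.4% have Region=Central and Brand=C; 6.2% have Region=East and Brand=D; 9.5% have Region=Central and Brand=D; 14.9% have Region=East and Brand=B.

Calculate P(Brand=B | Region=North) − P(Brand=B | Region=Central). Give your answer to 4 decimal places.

-0.0454

P(Region=North) = 0.031 + 0.009 + 0.088 = 0.128; P(Brand=B | Region=North) = 0.031/0.128 = 0.24219.
P(Region=Central) = 0.044 + 0.014 + 0.095 = 0.153; P(Brand=B | Region=Central) = 0.044/0.153 = 0.28758.
Difference = -0.0454.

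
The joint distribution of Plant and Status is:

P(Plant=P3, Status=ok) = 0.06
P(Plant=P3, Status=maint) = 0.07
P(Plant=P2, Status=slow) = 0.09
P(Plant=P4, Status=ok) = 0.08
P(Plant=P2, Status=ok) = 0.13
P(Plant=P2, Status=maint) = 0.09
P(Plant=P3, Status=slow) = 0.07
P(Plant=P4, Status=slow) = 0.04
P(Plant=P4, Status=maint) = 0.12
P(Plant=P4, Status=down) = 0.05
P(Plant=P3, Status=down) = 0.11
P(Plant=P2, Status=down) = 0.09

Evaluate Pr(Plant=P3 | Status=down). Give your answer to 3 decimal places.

P(Status=down) = 0.09 + 0.11 + 0.05 = 0.25.
P(Plant=P3 | Status=down) = 0.11/0.25 = 0.440.

0.440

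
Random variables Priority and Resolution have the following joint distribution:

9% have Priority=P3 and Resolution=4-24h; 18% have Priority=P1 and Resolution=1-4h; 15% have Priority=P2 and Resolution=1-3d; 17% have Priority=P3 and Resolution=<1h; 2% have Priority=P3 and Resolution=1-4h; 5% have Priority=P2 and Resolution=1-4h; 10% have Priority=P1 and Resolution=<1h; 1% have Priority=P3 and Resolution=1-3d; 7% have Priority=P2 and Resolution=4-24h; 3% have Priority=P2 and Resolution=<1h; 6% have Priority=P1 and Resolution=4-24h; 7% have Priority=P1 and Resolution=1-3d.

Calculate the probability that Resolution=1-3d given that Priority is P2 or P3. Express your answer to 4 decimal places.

P(Priority=P2) = 0.03 + 0.05 + 0.07 + 0.15 = 0.30.
P(Priority=P3) = 0.17 + 0.02 + 0.09 + 0.01 = 0.29.
P(Priority ∈ {P2, P3}) = 0.30 + 0.29 = 0.59; P(Resolution=1-3d, Priority ∈ {P2, P3}) = 0.15 + 0.01 = 0.16.
P(Resolution=1-3d | Priority ∈ {P2, P3}) = 0.16/0.59 = 0.2712.

0.2712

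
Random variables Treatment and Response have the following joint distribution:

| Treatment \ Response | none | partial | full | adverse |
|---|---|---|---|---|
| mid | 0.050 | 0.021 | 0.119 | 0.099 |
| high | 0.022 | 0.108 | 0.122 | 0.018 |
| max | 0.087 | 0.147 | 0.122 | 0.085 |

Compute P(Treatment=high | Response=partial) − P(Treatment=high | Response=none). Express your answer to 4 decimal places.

0.2529

P(Response=partial) = 0.021 + 0.108 + 0.147 = 0.276; P(Treatment=high | Response=partial) = 0.108/0.276 = 0.39130.
P(Response=none) = 0.050 + 0.022 + 0.087 = 0.159; P(Treatment=high | Response=none) = 0.022/0.159 = 0.13836.
Difference = 0.2529.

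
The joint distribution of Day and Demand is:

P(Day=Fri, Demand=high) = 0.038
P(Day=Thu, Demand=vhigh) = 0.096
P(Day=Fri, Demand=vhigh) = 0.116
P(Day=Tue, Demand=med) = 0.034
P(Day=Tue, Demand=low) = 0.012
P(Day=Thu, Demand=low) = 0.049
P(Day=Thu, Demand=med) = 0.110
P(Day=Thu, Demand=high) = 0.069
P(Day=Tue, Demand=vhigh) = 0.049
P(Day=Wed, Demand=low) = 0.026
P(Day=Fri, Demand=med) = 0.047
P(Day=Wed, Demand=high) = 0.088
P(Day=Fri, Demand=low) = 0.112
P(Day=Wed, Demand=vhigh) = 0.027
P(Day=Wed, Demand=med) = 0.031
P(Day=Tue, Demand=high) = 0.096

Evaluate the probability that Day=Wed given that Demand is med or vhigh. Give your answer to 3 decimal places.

0.114

P(Demand=med) = 0.034 + 0.031 + 0.110 + 0.047 = 0.222.
P(Demand=vhigh) = 0.049 + 0.027 + 0.096 + 0.116 = 0.288.
P(Demand ∈ {med, vhigh}) = 0.222 + 0.288 = 0.510; P(Day=Wed, Demand ∈ {med, vhigh}) = 0.031 + 0.027 = 0.058.
P(Day=Wed | Demand ∈ {med, vhigh}) = 0.058/0.510 = 0.114.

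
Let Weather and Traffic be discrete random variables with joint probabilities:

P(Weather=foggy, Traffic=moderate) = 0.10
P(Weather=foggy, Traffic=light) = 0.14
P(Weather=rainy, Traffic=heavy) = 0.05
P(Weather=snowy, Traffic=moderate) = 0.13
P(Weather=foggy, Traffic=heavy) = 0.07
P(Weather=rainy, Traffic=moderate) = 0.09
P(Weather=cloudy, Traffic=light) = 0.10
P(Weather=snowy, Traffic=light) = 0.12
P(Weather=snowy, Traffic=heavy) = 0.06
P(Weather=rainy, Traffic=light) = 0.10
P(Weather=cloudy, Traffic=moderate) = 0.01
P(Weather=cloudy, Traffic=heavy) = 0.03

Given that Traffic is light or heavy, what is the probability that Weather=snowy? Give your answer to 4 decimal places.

P(Traffic=light) = 0.10 + 0.10 + 0.12 + 0.14 = 0.46.
P(Traffic=heavy) = 0.03 + 0.05 + 0.06 + 0.07 = 0.21.
P(Traffic ∈ {light, heavy}) = 0.46 + 0.21 = 0.67; P(Weather=snowy, Traffic ∈ {light, heavy}) = 0.12 + 0.06 = 0.18.
P(Weather=snowy | Traffic ∈ {light, heavy}) = 0.18/0.67 = 0.2687.

0.2687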